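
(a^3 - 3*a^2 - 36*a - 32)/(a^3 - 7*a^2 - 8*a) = (a + 4)/a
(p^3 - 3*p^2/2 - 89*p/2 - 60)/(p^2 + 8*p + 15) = (p^2 - 13*p/2 - 12)/(p + 3)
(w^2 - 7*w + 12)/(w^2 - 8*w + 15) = (w - 4)/(w - 5)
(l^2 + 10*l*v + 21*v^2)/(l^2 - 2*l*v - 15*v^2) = (-l - 7*v)/(-l + 5*v)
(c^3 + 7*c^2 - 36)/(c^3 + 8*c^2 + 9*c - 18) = (c - 2)/(c - 1)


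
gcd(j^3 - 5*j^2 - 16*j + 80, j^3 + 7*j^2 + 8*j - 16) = j + 4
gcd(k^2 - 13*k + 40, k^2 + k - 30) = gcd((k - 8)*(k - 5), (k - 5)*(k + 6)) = k - 5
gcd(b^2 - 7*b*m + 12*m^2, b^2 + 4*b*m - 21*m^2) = b - 3*m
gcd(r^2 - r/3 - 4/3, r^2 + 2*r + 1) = r + 1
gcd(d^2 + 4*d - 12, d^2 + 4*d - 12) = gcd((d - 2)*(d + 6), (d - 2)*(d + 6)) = d^2 + 4*d - 12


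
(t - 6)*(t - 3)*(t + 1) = t^3 - 8*t^2 + 9*t + 18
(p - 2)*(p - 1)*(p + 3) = p^3 - 7*p + 6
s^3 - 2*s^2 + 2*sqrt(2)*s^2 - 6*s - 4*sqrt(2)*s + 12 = (s - 2)*(s - sqrt(2))*(s + 3*sqrt(2))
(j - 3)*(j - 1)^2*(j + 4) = j^4 - j^3 - 13*j^2 + 25*j - 12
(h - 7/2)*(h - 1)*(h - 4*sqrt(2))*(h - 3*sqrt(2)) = h^4 - 7*sqrt(2)*h^3 - 9*h^3/2 + 55*h^2/2 + 63*sqrt(2)*h^2/2 - 108*h - 49*sqrt(2)*h/2 + 84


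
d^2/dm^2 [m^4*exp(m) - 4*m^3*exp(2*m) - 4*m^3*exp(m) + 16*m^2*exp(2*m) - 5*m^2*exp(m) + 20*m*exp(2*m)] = (m^4 - 16*m^3*exp(m) + 4*m^3 + 16*m^2*exp(m) - 17*m^2 + 184*m*exp(m) - 44*m + 112*exp(m) - 10)*exp(m)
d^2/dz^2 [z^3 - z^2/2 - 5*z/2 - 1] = 6*z - 1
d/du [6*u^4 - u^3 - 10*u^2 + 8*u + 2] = 24*u^3 - 3*u^2 - 20*u + 8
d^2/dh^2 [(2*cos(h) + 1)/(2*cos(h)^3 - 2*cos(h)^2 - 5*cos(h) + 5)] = (40*(1 - cos(h)^2)^2 + 32*cos(h)^6 + 44*cos(h)^5 - 244*cos(h)^3 - 96*cos(h)^2 + 215*cos(h) + 130)/((5 - 2*cos(h)^2)^3*(cos(h) - 1)^2)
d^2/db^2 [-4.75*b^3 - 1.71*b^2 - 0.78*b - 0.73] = -28.5*b - 3.42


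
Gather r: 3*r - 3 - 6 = 3*r - 9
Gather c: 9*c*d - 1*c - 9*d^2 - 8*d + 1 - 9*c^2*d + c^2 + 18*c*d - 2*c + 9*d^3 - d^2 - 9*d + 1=c^2*(1 - 9*d) + c*(27*d - 3) + 9*d^3 - 10*d^2 - 17*d + 2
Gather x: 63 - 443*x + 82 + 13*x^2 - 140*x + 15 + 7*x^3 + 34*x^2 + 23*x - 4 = 7*x^3 + 47*x^2 - 560*x + 156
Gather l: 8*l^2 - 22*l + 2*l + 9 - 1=8*l^2 - 20*l + 8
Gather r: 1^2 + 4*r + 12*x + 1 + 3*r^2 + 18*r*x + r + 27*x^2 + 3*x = 3*r^2 + r*(18*x + 5) + 27*x^2 + 15*x + 2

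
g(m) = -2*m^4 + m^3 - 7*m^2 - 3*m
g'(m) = -8*m^3 + 3*m^2 - 14*m - 3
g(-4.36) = -925.60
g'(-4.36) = 778.12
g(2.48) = -110.89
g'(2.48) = -141.29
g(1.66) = -34.88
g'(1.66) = -54.57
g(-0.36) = 0.09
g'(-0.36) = 2.80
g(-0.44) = -0.20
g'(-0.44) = 4.42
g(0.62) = -4.61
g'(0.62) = -12.43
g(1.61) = -32.24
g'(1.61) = -51.15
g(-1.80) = -44.11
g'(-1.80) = 78.58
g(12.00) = -40788.00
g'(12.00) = -13563.00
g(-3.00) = -243.00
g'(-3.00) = 282.00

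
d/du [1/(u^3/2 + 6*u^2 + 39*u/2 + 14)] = 6*(-u^2 - 8*u - 13)/(u^3 + 12*u^2 + 39*u + 28)^2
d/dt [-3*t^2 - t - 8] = -6*t - 1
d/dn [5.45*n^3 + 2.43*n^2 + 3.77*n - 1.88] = 16.35*n^2 + 4.86*n + 3.77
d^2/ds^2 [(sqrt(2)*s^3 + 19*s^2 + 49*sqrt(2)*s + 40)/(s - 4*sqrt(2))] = 2*(sqrt(2)*s^3 - 24*s^2 + 96*sqrt(2)*s + 1040)/(s^3 - 12*sqrt(2)*s^2 + 96*s - 128*sqrt(2))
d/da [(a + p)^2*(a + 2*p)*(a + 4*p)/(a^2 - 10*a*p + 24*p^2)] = 2*(a^5 - 11*a^4*p - 32*a^3*p^2 + 172*a^2*p^3 + 496*a*p^4 + 304*p^5)/(a^4 - 20*a^3*p + 148*a^2*p^2 - 480*a*p^3 + 576*p^4)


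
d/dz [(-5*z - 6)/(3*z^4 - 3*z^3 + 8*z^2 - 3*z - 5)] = (45*z^4 + 42*z^3 - 14*z^2 + 96*z + 7)/(9*z^8 - 18*z^7 + 57*z^6 - 66*z^5 + 52*z^4 - 18*z^3 - 71*z^2 + 30*z + 25)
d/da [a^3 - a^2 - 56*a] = 3*a^2 - 2*a - 56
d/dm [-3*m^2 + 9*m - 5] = 9 - 6*m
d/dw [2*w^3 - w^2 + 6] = 2*w*(3*w - 1)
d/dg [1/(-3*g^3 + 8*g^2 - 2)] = g*(9*g - 16)/(3*g^3 - 8*g^2 + 2)^2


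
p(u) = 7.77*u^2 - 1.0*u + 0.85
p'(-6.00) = -94.24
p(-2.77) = 63.24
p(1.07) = 8.68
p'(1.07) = 15.63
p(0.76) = 4.58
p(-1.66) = 23.92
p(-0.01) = 0.86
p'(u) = 15.54*u - 1.0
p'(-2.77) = -44.05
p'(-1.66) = -26.80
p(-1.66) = 23.92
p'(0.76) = 10.81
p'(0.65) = 9.10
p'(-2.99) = -47.46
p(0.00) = 0.85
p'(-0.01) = -1.16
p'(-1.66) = -26.80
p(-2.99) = 73.30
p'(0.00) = -1.00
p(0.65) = 3.48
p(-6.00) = 286.57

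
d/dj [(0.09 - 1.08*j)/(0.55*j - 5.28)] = (3.109095*j - 29.847312)/(0.55*j - 5.28)^3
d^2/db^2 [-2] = 0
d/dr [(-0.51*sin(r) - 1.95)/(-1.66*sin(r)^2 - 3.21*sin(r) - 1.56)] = (-6.474*sin(r) + 0.4233*cos(2*r) - 5.8872)*cos(r)/(1.66*sin(r)^2 + 3.21*sin(r) + 1.56)^2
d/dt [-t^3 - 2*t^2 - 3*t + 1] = -3*t^2 - 4*t - 3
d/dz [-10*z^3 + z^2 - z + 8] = -30*z^2 + 2*z - 1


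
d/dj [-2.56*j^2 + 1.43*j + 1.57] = 1.43 - 5.12*j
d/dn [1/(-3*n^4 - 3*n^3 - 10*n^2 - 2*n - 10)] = (12*n^3 + 9*n^2 + 20*n + 2)/(3*n^4 + 3*n^3 + 10*n^2 + 2*n + 10)^2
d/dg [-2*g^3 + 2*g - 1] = 2 - 6*g^2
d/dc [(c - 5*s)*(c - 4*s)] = 2*c - 9*s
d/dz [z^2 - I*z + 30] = 2*z - I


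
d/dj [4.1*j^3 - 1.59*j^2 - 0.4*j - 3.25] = 12.3*j^2 - 3.18*j - 0.4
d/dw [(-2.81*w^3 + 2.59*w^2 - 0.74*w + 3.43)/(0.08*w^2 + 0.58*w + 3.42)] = (-0.2248*w^4 - 3.2596*w^3 - 27.2692*w^2 + 17.1668*w - 4.5202)/(0.0064*w^4 + 0.0928*w^3 + 0.8836*w^2 + 3.9672*w + 11.6964)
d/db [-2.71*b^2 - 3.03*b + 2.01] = -5.42*b - 3.03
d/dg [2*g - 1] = 2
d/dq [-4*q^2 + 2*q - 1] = 2 - 8*q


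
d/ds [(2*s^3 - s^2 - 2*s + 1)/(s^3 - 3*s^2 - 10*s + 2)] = (-5*s^4 - 36*s^3 + 13*s^2 + 2*s + 6)/(s^6 - 6*s^5 - 11*s^4 + 64*s^3 + 88*s^2 - 40*s + 4)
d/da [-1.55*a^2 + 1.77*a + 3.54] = 1.77 - 3.1*a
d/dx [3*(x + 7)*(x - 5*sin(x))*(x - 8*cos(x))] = 3*(x + 7)*(x - 5*sin(x))*(8*sin(x) + 1) - 3*(x + 7)*(x - 8*cos(x))*(5*cos(x) - 1) + 3*(x - 5*sin(x))*(x - 8*cos(x))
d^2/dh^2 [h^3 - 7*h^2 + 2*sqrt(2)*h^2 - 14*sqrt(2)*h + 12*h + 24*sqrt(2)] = 6*h - 14 + 4*sqrt(2)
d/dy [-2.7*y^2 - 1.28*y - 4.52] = -5.4*y - 1.28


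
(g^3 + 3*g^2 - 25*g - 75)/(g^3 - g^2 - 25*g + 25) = (g + 3)/(g - 1)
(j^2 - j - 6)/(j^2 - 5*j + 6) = (j + 2)/(j - 2)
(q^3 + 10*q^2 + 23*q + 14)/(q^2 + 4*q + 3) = (q^2 + 9*q + 14)/(q + 3)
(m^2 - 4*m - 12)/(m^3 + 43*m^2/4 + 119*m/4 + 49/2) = 4*(m - 6)/(4*m^2 + 35*m + 49)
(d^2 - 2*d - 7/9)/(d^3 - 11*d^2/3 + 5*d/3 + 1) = (d - 7/3)/(d^2 - 4*d + 3)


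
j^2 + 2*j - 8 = (j - 2)*(j + 4)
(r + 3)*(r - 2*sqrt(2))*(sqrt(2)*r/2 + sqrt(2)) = sqrt(2)*r^3/2 - 2*r^2 + 5*sqrt(2)*r^2/2 - 10*r + 3*sqrt(2)*r - 12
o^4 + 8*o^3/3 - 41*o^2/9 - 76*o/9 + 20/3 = (o - 5/3)*(o - 2/3)*(o + 2)*(o + 3)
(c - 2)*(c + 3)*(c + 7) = c^3 + 8*c^2 + c - 42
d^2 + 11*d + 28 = (d + 4)*(d + 7)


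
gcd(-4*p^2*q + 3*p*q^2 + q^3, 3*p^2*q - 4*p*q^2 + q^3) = p*q - q^2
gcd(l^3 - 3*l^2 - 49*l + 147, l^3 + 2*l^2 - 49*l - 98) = l^2 - 49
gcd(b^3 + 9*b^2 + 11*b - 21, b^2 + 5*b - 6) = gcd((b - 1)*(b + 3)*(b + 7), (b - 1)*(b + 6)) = b - 1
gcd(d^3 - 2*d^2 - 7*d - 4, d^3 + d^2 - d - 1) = d^2 + 2*d + 1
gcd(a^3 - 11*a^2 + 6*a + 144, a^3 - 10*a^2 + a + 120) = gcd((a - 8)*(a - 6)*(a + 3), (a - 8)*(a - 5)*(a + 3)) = a^2 - 5*a - 24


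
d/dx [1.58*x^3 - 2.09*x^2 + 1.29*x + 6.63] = 4.74*x^2 - 4.18*x + 1.29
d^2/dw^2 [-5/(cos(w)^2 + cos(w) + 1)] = 5*(4*sin(w)^4 + sin(w)^2 - 19*cos(w)/4 + 3*cos(3*w)/4 - 5)/(-sin(w)^2 + cos(w) + 2)^3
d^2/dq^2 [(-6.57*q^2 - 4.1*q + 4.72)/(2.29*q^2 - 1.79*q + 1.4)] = (-96.863794*q^3 + 274.893432*q^2 - 37.218912*q - 46.321536)/(12.008989*q^6 - 28.160817*q^5 + 44.037387*q^4 - 40.167779*q^3 + 26.92242*q^2 - 10.5252*q + 2.744)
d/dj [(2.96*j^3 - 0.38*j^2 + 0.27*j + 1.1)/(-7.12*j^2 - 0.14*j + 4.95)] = (-21.0752*j^4 - 0.8288*j^3 + 45.9316*j^2 + 11.902*j + 1.4905)/(50.6944*j^4 + 1.9936*j^3 - 70.4684*j^2 - 1.386*j + 24.5025)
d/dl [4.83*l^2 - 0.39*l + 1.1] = 9.66*l - 0.39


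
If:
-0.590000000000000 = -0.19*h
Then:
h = 3.11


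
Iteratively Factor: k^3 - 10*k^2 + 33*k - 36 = (k - 3)*(k^2 - 7*k + 12) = (k - 3)^2*(k - 4)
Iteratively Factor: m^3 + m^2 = (m)*(m^2 + m) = m^2*(m + 1)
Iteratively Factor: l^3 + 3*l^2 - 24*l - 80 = (l - 5)*(l^2 + 8*l + 16) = (l - 5)*(l + 4)*(l + 4)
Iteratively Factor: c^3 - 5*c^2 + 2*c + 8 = (c - 4)*(c^2 - c - 2) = (c - 4)*(c + 1)*(c - 2)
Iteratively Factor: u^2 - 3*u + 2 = (u - 1)*(u - 2)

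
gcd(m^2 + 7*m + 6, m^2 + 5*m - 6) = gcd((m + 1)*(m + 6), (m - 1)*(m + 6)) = m + 6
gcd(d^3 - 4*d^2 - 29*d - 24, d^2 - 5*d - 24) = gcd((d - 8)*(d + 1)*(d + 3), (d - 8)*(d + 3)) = d^2 - 5*d - 24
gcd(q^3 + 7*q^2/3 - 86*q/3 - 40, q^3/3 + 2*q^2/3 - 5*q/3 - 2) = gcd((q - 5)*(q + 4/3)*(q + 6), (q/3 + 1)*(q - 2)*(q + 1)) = 1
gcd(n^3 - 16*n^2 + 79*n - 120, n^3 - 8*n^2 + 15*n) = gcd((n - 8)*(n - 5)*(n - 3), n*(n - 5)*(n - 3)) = n^2 - 8*n + 15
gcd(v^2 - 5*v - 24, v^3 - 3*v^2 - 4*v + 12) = 1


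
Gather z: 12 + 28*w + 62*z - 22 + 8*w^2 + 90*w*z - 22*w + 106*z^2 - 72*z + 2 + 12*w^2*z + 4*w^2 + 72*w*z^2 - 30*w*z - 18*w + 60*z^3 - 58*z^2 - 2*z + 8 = 12*w^2 - 12*w + 60*z^3 + z^2*(72*w + 48) + z*(12*w^2 + 60*w - 12)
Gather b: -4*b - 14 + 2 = -4*b - 12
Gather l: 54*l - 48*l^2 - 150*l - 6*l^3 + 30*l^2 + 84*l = -6*l^3 - 18*l^2 - 12*l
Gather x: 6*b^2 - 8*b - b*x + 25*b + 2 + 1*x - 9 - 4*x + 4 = 6*b^2 + 17*b + x*(-b - 3) - 3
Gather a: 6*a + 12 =6*a + 12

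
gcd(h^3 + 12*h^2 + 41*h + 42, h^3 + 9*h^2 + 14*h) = h^2 + 9*h + 14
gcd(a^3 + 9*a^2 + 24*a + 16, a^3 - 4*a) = 1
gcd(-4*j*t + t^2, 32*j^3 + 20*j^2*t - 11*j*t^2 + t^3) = -4*j + t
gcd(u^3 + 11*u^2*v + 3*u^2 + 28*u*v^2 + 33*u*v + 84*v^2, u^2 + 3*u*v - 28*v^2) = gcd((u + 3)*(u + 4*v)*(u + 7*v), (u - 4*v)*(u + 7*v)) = u + 7*v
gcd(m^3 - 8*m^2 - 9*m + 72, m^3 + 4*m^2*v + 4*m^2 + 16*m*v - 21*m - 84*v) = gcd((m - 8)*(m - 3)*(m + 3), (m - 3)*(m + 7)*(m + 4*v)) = m - 3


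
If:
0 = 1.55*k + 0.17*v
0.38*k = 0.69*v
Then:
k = 0.00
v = 0.00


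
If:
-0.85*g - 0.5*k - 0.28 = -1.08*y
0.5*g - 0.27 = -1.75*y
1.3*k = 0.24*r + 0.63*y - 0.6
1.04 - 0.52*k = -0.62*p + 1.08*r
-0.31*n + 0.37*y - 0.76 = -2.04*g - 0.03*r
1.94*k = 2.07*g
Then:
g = -0.07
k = -0.07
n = -2.53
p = 1.15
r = 1.66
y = 0.17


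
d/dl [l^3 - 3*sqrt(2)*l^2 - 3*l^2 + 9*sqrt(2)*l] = 3*l^2 - 6*sqrt(2)*l - 6*l + 9*sqrt(2)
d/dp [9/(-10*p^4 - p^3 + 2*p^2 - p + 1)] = 9*(40*p^3 + 3*p^2 - 4*p + 1)/(10*p^4 + p^3 - 2*p^2 + p - 1)^2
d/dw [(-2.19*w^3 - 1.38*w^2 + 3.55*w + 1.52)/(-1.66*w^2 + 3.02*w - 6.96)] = (3.6354*w^4 - 13.2276*w^3 + 47.4526*w^2 + 24.256*w - 29.2984)/(2.7556*w^4 - 10.0264*w^3 + 32.2276*w^2 - 42.0384*w + 48.4416)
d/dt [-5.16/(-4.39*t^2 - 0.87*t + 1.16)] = (-45.3048*t - 4.4892)/(4.39*t^2 + 0.87*t - 1.16)^2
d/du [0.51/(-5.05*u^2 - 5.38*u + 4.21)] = (5.151*u + 2.7438)/(5.05*u^2 + 5.38*u - 4.21)^2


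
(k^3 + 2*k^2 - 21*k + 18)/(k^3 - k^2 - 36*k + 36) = (k - 3)/(k - 6)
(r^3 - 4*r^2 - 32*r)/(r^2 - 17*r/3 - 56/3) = 3*r*(r + 4)/(3*r + 7)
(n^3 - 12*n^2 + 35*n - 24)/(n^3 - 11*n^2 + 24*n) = (n - 1)/n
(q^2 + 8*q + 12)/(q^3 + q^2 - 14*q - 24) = (q + 6)/(q^2 - q - 12)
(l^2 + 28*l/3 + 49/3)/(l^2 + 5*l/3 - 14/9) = 3*(l + 7)/(3*l - 2)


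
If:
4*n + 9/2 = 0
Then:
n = -9/8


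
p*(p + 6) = p^2 + 6*p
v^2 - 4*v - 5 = (v - 5)*(v + 1)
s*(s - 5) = s^2 - 5*s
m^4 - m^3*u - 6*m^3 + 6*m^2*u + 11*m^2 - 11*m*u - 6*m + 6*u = (m - 3)*(m - 2)*(m - 1)*(m - u)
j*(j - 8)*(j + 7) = j^3 - j^2 - 56*j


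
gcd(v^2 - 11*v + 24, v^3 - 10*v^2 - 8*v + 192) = v - 8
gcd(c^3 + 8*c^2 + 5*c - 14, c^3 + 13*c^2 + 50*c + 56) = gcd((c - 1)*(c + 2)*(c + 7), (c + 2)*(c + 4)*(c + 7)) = c^2 + 9*c + 14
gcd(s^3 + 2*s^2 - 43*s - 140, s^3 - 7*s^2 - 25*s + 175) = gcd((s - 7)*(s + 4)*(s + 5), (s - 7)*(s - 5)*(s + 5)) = s^2 - 2*s - 35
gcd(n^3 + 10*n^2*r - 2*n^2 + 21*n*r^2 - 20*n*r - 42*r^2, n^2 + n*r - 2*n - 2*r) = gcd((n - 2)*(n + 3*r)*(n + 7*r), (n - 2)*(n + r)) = n - 2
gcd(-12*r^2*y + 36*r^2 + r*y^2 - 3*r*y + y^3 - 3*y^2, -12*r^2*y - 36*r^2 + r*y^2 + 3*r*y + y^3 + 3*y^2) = -12*r^2 + r*y + y^2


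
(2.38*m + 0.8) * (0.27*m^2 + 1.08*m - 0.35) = 0.6426*m^3 + 2.7864*m^2 + 0.0310000000000001*m - 0.28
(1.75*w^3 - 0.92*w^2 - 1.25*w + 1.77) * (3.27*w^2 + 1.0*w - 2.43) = 5.7225*w^5 - 1.2584*w^4 - 9.26*w^3 + 6.7735*w^2 + 4.8075*w - 4.3011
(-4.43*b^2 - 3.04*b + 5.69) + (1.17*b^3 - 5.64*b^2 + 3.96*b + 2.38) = 1.17*b^3 - 10.07*b^2 + 0.92*b + 8.07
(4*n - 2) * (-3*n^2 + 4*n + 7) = -12*n^3 + 22*n^2 + 20*n - 14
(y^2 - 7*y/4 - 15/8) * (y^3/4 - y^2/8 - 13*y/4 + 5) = y^5/4 - 9*y^4/16 - 7*y^3/2 + 699*y^2/64 - 85*y/32 - 75/8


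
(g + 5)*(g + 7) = g^2 + 12*g + 35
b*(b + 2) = b^2 + 2*b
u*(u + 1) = u^2 + u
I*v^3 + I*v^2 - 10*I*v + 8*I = (v - 2)*(v + 4)*(I*v - I)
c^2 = c^2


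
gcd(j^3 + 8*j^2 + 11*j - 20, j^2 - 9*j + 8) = j - 1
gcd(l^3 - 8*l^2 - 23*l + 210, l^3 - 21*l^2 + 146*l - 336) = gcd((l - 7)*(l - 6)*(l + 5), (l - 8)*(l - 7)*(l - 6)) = l^2 - 13*l + 42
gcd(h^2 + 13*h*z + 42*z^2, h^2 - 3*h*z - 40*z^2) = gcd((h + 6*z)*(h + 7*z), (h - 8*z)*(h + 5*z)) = 1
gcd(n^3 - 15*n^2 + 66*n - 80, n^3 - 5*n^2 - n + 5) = n - 5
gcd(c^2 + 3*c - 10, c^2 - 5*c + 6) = c - 2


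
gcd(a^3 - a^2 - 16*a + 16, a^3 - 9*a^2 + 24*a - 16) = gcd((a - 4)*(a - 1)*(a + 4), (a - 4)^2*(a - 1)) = a^2 - 5*a + 4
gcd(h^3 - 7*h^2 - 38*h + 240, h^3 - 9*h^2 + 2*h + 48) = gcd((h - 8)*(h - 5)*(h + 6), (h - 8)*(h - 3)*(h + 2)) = h - 8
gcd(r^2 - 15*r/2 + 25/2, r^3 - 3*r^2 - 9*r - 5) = r - 5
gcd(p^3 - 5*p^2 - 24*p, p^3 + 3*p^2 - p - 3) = p + 3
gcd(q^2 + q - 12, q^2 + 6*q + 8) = q + 4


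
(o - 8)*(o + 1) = o^2 - 7*o - 8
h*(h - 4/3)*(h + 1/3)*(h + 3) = h^4 + 2*h^3 - 31*h^2/9 - 4*h/3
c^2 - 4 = (c - 2)*(c + 2)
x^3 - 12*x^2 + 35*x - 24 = (x - 8)*(x - 3)*(x - 1)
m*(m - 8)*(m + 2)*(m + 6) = m^4 - 52*m^2 - 96*m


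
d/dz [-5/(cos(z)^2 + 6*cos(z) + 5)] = -10*(cos(z) + 3)*sin(z)/(cos(z)^2 + 6*cos(z) + 5)^2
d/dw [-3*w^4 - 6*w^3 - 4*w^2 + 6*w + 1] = -12*w^3 - 18*w^2 - 8*w + 6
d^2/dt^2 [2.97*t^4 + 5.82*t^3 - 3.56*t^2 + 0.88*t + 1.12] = 35.64*t^2 + 34.92*t - 7.12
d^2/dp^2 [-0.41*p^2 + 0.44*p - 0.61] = -0.820000000000000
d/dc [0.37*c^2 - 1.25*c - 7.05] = 0.74*c - 1.25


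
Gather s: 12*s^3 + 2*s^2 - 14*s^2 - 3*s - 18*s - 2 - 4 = 12*s^3 - 12*s^2 - 21*s - 6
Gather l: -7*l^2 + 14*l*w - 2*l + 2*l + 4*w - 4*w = -7*l^2 + 14*l*w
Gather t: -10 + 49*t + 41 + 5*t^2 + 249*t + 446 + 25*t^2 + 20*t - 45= 30*t^2 + 318*t + 432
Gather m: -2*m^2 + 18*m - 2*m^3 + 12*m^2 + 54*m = -2*m^3 + 10*m^2 + 72*m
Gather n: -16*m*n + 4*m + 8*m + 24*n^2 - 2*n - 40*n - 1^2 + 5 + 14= 12*m + 24*n^2 + n*(-16*m - 42) + 18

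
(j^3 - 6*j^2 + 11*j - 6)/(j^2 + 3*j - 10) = (j^2 - 4*j + 3)/(j + 5)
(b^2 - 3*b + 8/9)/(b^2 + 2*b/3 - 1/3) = (b - 8/3)/(b + 1)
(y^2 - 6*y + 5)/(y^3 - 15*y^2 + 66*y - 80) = (y - 1)/(y^2 - 10*y + 16)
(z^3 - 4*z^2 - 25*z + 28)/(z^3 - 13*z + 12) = (z - 7)/(z - 3)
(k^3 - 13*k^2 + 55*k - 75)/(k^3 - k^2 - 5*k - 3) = (k^2 - 10*k + 25)/(k^2 + 2*k + 1)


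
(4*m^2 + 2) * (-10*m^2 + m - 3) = -40*m^4 + 4*m^3 - 32*m^2 + 2*m - 6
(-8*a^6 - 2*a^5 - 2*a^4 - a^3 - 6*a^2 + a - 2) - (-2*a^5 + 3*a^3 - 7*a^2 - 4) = -8*a^6 - 2*a^4 - 4*a^3 + a^2 + a + 2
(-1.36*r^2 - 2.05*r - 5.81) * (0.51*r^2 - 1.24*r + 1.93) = -0.6936*r^4 + 0.6409*r^3 - 3.0459*r^2 + 3.2479*r - 11.2133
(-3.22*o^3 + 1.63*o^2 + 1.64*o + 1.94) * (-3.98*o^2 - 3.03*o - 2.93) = 12.8156*o^5 + 3.2692*o^4 - 2.0315*o^3 - 17.4663*o^2 - 10.6834*o - 5.6842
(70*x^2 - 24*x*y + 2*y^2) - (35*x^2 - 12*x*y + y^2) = 35*x^2 - 12*x*y + y^2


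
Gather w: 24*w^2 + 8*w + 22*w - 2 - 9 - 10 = 24*w^2 + 30*w - 21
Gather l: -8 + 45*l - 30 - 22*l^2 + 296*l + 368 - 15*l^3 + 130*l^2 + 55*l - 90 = -15*l^3 + 108*l^2 + 396*l + 240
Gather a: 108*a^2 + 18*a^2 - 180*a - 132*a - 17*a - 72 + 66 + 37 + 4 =126*a^2 - 329*a + 35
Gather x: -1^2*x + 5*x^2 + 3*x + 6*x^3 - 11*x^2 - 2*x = 6*x^3 - 6*x^2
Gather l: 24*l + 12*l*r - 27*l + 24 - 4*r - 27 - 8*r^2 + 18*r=l*(12*r - 3) - 8*r^2 + 14*r - 3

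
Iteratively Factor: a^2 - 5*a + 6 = (a - 2)*(a - 3)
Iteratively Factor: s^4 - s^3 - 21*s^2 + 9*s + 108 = (s - 4)*(s^3 + 3*s^2 - 9*s - 27) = (s - 4)*(s - 3)*(s^2 + 6*s + 9) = (s - 4)*(s - 3)*(s + 3)*(s + 3)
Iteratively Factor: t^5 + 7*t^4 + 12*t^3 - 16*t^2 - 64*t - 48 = (t + 2)*(t^4 + 5*t^3 + 2*t^2 - 20*t - 24) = (t - 2)*(t + 2)*(t^3 + 7*t^2 + 16*t + 12) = (t - 2)*(t + 2)^2*(t^2 + 5*t + 6) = (t - 2)*(t + 2)^2*(t + 3)*(t + 2)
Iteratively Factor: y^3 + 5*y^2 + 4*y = (y + 1)*(y^2 + 4*y) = (y + 1)*(y + 4)*(y)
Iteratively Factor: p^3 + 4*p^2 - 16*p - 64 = (p + 4)*(p^2 - 16) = (p - 4)*(p + 4)*(p + 4)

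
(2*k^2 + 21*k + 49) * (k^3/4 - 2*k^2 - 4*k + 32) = k^5/2 + 5*k^4/4 - 151*k^3/4 - 118*k^2 + 476*k + 1568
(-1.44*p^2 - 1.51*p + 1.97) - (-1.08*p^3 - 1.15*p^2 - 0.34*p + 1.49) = 1.08*p^3 - 0.29*p^2 - 1.17*p + 0.48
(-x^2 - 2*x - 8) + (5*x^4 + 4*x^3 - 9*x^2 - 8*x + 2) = 5*x^4 + 4*x^3 - 10*x^2 - 10*x - 6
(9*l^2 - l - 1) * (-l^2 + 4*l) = -9*l^4 + 37*l^3 - 3*l^2 - 4*l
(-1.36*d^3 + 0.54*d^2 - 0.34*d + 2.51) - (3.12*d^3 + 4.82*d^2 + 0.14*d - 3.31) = -4.48*d^3 - 4.28*d^2 - 0.48*d + 5.82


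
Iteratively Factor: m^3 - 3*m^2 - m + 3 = (m - 3)*(m^2 - 1) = (m - 3)*(m + 1)*(m - 1)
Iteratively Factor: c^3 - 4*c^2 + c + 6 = (c - 3)*(c^2 - c - 2) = (c - 3)*(c + 1)*(c - 2)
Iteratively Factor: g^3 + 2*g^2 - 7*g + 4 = (g - 1)*(g^2 + 3*g - 4) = (g - 1)*(g + 4)*(g - 1)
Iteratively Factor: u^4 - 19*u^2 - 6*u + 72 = (u - 2)*(u^3 + 2*u^2 - 15*u - 36) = (u - 2)*(u + 3)*(u^2 - u - 12) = (u - 4)*(u - 2)*(u + 3)*(u + 3)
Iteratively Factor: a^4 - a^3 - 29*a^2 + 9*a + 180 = (a + 3)*(a^3 - 4*a^2 - 17*a + 60) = (a - 3)*(a + 3)*(a^2 - a - 20) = (a - 5)*(a - 3)*(a + 3)*(a + 4)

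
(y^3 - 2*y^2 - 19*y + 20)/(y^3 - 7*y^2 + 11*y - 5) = (y + 4)/(y - 1)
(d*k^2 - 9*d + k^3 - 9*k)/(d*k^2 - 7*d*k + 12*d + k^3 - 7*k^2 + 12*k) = (k + 3)/(k - 4)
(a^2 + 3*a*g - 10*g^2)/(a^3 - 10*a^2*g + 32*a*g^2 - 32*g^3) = (a + 5*g)/(a^2 - 8*a*g + 16*g^2)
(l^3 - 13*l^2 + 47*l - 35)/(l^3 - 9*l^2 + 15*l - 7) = (l - 5)/(l - 1)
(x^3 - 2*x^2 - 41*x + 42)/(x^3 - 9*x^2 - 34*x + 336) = (x - 1)/(x - 8)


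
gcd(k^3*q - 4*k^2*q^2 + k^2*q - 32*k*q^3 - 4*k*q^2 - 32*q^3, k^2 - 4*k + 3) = 1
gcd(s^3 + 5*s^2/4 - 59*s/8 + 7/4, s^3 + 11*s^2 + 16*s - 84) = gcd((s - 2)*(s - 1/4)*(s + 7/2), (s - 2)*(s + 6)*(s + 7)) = s - 2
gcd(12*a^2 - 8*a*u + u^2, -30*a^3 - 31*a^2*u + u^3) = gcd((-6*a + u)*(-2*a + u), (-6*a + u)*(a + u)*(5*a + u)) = -6*a + u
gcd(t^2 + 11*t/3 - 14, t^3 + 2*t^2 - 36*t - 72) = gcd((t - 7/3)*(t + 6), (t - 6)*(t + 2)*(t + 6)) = t + 6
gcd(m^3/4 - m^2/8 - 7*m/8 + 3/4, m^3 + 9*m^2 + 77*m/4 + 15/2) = 1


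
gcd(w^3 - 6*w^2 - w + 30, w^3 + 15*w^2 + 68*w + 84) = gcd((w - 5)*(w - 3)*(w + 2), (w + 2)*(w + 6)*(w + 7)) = w + 2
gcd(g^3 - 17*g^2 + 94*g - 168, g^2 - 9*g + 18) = g - 6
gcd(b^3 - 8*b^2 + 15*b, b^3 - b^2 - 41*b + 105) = b^2 - 8*b + 15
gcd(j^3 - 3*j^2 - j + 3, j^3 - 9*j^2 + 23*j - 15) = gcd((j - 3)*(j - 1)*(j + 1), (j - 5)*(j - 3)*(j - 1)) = j^2 - 4*j + 3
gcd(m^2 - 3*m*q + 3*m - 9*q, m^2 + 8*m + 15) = m + 3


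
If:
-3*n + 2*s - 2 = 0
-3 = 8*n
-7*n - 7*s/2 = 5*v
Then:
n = -3/8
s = 7/16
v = 7/32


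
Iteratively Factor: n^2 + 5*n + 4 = (n + 4)*(n + 1)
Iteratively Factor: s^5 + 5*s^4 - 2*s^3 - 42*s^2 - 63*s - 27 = (s + 3)*(s^4 + 2*s^3 - 8*s^2 - 18*s - 9) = (s + 3)^2*(s^3 - s^2 - 5*s - 3) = (s - 3)*(s + 3)^2*(s^2 + 2*s + 1) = (s - 3)*(s + 1)*(s + 3)^2*(s + 1)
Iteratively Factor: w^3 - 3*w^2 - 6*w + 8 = (w - 4)*(w^2 + w - 2) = (w - 4)*(w + 2)*(w - 1)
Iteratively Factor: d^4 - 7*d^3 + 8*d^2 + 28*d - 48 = (d - 2)*(d^3 - 5*d^2 - 2*d + 24) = (d - 3)*(d - 2)*(d^2 - 2*d - 8) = (d - 4)*(d - 3)*(d - 2)*(d + 2)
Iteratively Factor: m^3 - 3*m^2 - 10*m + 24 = (m - 4)*(m^2 + m - 6) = (m - 4)*(m + 3)*(m - 2)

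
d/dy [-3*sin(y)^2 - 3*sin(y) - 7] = -3*sin(2*y) - 3*cos(y)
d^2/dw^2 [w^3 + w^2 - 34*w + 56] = 6*w + 2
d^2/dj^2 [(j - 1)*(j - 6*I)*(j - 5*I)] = 6*j - 2 - 22*I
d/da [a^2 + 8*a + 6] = 2*a + 8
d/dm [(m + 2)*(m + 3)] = 2*m + 5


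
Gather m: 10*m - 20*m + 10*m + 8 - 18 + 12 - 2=0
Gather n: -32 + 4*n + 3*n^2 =3*n^2 + 4*n - 32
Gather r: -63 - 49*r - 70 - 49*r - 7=-98*r - 140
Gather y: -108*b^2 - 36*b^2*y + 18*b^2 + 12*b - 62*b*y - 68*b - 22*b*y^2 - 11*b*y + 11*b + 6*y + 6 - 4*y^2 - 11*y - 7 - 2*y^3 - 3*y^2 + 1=-90*b^2 - 45*b - 2*y^3 + y^2*(-22*b - 7) + y*(-36*b^2 - 73*b - 5)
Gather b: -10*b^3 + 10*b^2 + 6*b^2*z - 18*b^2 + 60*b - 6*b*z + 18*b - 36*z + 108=-10*b^3 + b^2*(6*z - 8) + b*(78 - 6*z) - 36*z + 108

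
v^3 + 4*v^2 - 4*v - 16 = (v - 2)*(v + 2)*(v + 4)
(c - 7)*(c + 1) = c^2 - 6*c - 7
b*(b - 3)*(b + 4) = b^3 + b^2 - 12*b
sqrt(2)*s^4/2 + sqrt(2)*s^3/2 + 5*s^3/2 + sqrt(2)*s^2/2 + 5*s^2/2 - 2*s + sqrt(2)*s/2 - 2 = (s + 1)*(s - sqrt(2)/2)*(s + 2*sqrt(2))*(sqrt(2)*s/2 + 1)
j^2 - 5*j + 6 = (j - 3)*(j - 2)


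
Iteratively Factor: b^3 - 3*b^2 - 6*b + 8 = (b + 2)*(b^2 - 5*b + 4) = (b - 1)*(b + 2)*(b - 4)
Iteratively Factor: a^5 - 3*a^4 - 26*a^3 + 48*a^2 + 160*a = (a + 2)*(a^4 - 5*a^3 - 16*a^2 + 80*a) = (a - 5)*(a + 2)*(a^3 - 16*a) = (a - 5)*(a + 2)*(a + 4)*(a^2 - 4*a) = a*(a - 5)*(a + 2)*(a + 4)*(a - 4)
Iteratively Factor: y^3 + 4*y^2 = (y + 4)*(y^2) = y*(y + 4)*(y)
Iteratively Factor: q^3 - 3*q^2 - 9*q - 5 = (q - 5)*(q^2 + 2*q + 1) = (q - 5)*(q + 1)*(q + 1)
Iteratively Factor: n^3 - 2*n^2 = (n - 2)*(n^2) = n*(n - 2)*(n)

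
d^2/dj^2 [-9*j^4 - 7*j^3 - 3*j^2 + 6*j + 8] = -108*j^2 - 42*j - 6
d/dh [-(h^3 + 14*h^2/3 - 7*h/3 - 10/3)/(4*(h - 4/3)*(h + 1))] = (-9*h^4 + 6*h^3 + 29*h^2 + 52*h - 18)/(4*(9*h^4 - 6*h^3 - 23*h^2 + 8*h + 16))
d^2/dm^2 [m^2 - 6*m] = 2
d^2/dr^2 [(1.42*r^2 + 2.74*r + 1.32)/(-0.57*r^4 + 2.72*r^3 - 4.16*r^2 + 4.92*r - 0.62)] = (-2.768148*r^8 + 2.52669600000002*r^7 + 45.114928*r^6 - 147.00336*r^5 + 92.4491039999999*r^4 + 159.99896*r^3 - 270.925152*r^2 + 191.145984*r - 74.903696)/(0.185193*r^12 - 2.651184*r^11 + 16.706016*r^10 - 63.617156*r^9 + 168.29673*r^8 - 326.179392*r^7 + 469.990832*r^6 - 505.479792*r^5 + 384.72414*r^4 - 198.370176*r^3 + 49.821216*r^2 - 5.673744*r + 0.238328)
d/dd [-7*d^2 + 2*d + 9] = 2 - 14*d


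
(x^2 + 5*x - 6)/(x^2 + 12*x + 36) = (x - 1)/(x + 6)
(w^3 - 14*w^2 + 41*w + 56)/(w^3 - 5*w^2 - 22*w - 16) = (w - 7)/(w + 2)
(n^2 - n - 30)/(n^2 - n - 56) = (-n^2 + n + 30)/(-n^2 + n + 56)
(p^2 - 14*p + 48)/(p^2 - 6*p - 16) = (p - 6)/(p + 2)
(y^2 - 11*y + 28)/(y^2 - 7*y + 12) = (y - 7)/(y - 3)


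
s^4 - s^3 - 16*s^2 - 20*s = s*(s - 5)*(s + 2)^2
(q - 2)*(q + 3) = q^2 + q - 6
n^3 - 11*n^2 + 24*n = n*(n - 8)*(n - 3)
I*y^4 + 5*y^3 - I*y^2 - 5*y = y*(y - 1)*(y - 5*I)*(I*y + I)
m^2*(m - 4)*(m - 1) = m^4 - 5*m^3 + 4*m^2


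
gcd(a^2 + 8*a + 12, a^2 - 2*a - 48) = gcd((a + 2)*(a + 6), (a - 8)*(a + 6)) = a + 6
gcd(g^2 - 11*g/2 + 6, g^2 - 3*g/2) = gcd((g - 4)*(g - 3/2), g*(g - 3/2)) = g - 3/2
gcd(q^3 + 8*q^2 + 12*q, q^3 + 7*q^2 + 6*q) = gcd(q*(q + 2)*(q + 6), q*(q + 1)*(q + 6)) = q^2 + 6*q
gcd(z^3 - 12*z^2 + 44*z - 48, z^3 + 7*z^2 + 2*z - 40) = z - 2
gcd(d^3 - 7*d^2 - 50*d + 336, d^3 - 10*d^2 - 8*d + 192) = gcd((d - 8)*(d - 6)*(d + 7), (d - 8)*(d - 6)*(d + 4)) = d^2 - 14*d + 48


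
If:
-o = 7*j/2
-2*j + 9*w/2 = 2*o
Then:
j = -9*w/10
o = 63*w/20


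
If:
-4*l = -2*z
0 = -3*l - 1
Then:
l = -1/3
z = -2/3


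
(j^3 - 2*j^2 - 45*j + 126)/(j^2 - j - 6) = (j^2 + j - 42)/(j + 2)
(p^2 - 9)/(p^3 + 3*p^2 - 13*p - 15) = (p + 3)/(p^2 + 6*p + 5)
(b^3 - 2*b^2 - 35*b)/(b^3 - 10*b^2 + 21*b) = (b + 5)/(b - 3)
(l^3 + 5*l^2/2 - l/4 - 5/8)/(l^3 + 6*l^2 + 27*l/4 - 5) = (l + 1/2)/(l + 4)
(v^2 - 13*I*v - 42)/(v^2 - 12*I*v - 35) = (v - 6*I)/(v - 5*I)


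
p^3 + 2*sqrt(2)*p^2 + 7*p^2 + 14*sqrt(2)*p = p*(p + 7)*(p + 2*sqrt(2))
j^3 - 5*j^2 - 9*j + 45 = (j - 5)*(j - 3)*(j + 3)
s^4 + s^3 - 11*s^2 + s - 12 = (s - 3)*(s + 4)*(s - I)*(s + I)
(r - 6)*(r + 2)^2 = r^3 - 2*r^2 - 20*r - 24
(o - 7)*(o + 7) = o^2 - 49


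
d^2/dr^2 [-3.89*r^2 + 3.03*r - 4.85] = -7.78000000000000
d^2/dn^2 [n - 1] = 0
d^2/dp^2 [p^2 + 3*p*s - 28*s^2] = 2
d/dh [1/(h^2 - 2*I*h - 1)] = 2*(-h + I)/(-h^2 + 2*I*h + 1)^2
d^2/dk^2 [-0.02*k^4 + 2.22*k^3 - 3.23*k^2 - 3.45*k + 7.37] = -0.24*k^2 + 13.32*k - 6.46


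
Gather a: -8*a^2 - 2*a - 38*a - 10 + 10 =-8*a^2 - 40*a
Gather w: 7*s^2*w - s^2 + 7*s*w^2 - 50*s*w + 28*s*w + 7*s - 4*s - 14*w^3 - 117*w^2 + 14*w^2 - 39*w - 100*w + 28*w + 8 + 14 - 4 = -s^2 + 3*s - 14*w^3 + w^2*(7*s - 103) + w*(7*s^2 - 22*s - 111) + 18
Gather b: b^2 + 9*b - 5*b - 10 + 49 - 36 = b^2 + 4*b + 3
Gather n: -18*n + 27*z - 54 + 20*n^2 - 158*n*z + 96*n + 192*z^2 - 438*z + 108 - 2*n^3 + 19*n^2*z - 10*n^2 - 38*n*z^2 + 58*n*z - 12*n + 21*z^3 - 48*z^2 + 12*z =-2*n^3 + n^2*(19*z + 10) + n*(-38*z^2 - 100*z + 66) + 21*z^3 + 144*z^2 - 399*z + 54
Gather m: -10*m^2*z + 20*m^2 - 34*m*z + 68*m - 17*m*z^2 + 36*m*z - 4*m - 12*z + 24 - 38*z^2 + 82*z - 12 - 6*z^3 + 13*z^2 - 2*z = m^2*(20 - 10*z) + m*(-17*z^2 + 2*z + 64) - 6*z^3 - 25*z^2 + 68*z + 12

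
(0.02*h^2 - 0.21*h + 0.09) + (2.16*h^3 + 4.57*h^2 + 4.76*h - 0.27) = 2.16*h^3 + 4.59*h^2 + 4.55*h - 0.18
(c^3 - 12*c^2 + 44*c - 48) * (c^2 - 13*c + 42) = c^5 - 25*c^4 + 242*c^3 - 1124*c^2 + 2472*c - 2016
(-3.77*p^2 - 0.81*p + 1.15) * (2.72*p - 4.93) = -10.2544*p^3 + 16.3829*p^2 + 7.1213*p - 5.6695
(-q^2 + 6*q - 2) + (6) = -q^2 + 6*q + 4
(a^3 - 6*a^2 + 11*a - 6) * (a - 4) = a^4 - 10*a^3 + 35*a^2 - 50*a + 24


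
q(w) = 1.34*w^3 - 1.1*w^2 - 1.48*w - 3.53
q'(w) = 4.02*w^2 - 2.2*w - 1.48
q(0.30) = -4.04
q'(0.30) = -1.78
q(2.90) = 15.61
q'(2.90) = 25.95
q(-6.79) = -463.68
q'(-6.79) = 198.80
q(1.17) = -4.62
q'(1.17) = 1.45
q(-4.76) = -165.93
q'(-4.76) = 100.08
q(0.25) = -3.95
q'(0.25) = -1.78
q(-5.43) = -242.47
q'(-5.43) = 129.00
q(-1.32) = -6.57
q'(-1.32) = 8.43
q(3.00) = 18.31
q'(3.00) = 28.10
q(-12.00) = -2459.69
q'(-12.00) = 603.80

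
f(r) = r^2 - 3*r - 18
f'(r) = 2*r - 3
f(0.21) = -18.59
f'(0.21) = -2.58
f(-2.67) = -2.86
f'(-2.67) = -8.34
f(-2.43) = -4.81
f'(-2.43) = -7.86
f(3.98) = -14.10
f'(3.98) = 4.96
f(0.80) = -19.76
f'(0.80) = -1.40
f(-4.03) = 10.33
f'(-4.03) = -11.06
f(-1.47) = -11.43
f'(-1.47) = -5.94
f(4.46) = -11.49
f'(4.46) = 5.92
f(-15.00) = 252.00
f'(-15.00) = -33.00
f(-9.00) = 90.00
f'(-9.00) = -21.00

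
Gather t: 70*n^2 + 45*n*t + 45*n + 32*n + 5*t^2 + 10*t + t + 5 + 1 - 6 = 70*n^2 + 77*n + 5*t^2 + t*(45*n + 11)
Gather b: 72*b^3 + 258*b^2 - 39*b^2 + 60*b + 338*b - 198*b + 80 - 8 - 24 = 72*b^3 + 219*b^2 + 200*b + 48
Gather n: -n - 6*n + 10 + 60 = 70 - 7*n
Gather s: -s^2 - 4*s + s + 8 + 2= -s^2 - 3*s + 10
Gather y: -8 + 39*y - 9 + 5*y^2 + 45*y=5*y^2 + 84*y - 17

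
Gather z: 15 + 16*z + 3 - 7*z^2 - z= -7*z^2 + 15*z + 18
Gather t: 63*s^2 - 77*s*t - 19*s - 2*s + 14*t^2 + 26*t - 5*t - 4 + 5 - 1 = 63*s^2 - 21*s + 14*t^2 + t*(21 - 77*s)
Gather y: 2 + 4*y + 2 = 4*y + 4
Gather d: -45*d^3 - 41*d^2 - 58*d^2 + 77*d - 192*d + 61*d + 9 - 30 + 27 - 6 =-45*d^3 - 99*d^2 - 54*d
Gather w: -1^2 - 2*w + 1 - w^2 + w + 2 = -w^2 - w + 2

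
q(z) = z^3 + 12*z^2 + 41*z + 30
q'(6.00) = 293.00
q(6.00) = 924.00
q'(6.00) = 293.00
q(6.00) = 924.00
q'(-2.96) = -3.76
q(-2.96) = -12.16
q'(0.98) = 67.40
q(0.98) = 82.65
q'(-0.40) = 31.88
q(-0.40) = 15.46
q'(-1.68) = 9.15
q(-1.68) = -9.75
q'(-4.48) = -6.31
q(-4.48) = -2.75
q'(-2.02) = 4.76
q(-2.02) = -12.10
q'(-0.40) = 31.88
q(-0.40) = 15.46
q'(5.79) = 280.53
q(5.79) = 863.78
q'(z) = 3*z^2 + 24*z + 41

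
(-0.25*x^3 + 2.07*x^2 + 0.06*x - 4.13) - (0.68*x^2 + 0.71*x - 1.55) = -0.25*x^3 + 1.39*x^2 - 0.65*x - 2.58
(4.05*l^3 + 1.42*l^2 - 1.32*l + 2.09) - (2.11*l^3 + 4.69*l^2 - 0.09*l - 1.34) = 1.94*l^3 - 3.27*l^2 - 1.23*l + 3.43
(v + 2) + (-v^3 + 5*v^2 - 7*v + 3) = -v^3 + 5*v^2 - 6*v + 5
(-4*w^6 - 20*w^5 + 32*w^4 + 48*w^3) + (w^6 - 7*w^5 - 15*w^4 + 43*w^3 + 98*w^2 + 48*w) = -3*w^6 - 27*w^5 + 17*w^4 + 91*w^3 + 98*w^2 + 48*w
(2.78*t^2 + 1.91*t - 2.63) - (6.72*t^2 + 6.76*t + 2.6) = -3.94*t^2 - 4.85*t - 5.23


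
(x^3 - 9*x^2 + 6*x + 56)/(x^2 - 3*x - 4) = (x^2 - 5*x - 14)/(x + 1)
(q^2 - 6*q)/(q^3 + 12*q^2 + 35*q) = (q - 6)/(q^2 + 12*q + 35)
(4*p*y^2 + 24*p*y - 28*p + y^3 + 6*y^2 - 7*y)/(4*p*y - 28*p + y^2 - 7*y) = (y^2 + 6*y - 7)/(y - 7)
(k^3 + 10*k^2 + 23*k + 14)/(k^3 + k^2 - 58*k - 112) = (k + 1)/(k - 8)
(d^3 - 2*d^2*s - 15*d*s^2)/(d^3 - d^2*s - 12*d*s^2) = (-d + 5*s)/(-d + 4*s)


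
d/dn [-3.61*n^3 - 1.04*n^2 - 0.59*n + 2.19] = -10.83*n^2 - 2.08*n - 0.59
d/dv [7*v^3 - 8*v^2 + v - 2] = 21*v^2 - 16*v + 1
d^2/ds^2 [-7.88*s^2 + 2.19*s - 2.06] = -15.7600000000000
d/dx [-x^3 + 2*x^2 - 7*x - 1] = -3*x^2 + 4*x - 7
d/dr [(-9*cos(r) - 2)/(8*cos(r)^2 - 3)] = (72*sin(r)^2 - 32*cos(r) - 99)*sin(r)/(8*cos(r)^2 - 3)^2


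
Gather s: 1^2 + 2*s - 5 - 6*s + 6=2 - 4*s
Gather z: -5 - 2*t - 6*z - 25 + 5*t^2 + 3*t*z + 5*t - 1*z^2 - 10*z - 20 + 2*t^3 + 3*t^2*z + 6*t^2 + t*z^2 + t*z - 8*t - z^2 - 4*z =2*t^3 + 11*t^2 - 5*t + z^2*(t - 2) + z*(3*t^2 + 4*t - 20) - 50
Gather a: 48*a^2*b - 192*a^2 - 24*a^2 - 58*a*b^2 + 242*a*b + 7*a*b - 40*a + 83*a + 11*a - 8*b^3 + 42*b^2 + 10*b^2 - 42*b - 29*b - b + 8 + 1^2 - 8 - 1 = a^2*(48*b - 216) + a*(-58*b^2 + 249*b + 54) - 8*b^3 + 52*b^2 - 72*b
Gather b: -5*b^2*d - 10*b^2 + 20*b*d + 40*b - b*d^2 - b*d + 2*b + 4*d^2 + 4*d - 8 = b^2*(-5*d - 10) + b*(-d^2 + 19*d + 42) + 4*d^2 + 4*d - 8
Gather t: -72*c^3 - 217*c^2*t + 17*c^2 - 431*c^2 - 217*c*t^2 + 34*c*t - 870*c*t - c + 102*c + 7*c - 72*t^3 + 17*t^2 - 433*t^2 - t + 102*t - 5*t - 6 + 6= -72*c^3 - 414*c^2 + 108*c - 72*t^3 + t^2*(-217*c - 416) + t*(-217*c^2 - 836*c + 96)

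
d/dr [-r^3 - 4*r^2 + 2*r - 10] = -3*r^2 - 8*r + 2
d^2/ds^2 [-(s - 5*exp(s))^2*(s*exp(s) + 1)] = -s^3*exp(s) + 40*s^2*exp(2*s) - 6*s^2*exp(s) - 225*s*exp(3*s) + 80*s*exp(2*s) + 4*s*exp(s) - 150*exp(3*s) - 80*exp(2*s) + 20*exp(s) - 2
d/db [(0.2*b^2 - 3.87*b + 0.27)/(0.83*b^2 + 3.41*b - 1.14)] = (3.8941*b^2 - 0.904199999999999*b + 3.4911)/(0.6889*b^4 + 5.6606*b^3 + 9.7357*b^2 - 7.7748*b + 1.2996)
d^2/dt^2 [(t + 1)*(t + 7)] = 2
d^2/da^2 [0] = 0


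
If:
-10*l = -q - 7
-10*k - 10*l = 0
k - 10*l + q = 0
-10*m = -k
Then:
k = 7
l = -7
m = 7/10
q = -77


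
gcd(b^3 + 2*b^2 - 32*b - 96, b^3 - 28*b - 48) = b^2 - 2*b - 24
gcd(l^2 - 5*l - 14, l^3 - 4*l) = l + 2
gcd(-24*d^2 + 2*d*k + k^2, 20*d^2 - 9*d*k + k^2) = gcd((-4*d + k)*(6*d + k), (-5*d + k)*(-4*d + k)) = 4*d - k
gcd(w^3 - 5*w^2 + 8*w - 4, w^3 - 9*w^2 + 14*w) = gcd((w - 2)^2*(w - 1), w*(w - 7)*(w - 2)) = w - 2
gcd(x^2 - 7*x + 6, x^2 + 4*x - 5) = x - 1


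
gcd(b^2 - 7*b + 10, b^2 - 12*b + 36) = 1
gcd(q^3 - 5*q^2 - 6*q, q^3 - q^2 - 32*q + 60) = 1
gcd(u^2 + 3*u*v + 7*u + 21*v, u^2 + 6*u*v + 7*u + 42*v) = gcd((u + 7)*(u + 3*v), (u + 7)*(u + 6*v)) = u + 7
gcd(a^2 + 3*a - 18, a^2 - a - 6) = a - 3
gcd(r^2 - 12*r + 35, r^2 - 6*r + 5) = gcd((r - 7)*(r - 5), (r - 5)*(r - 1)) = r - 5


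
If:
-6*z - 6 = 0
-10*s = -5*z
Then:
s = -1/2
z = -1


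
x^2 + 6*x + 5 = (x + 1)*(x + 5)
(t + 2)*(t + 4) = t^2 + 6*t + 8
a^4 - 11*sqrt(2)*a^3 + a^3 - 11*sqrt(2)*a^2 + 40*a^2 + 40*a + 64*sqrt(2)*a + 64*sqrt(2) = (a + 1)*(a - 8*sqrt(2))*(a - 4*sqrt(2))*(a + sqrt(2))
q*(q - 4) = q^2 - 4*q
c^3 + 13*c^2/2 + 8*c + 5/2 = (c + 1/2)*(c + 1)*(c + 5)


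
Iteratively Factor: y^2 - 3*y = (y - 3)*(y)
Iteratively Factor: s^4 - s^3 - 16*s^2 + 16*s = (s + 4)*(s^3 - 5*s^2 + 4*s) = (s - 4)*(s + 4)*(s^2 - s) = s*(s - 4)*(s + 4)*(s - 1)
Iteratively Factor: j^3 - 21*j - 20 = (j + 1)*(j^2 - j - 20) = (j + 1)*(j + 4)*(j - 5)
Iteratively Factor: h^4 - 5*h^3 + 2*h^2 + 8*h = (h + 1)*(h^3 - 6*h^2 + 8*h) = (h - 2)*(h + 1)*(h^2 - 4*h) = (h - 4)*(h - 2)*(h + 1)*(h)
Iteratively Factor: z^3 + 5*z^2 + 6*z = (z + 2)*(z^2 + 3*z) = (z + 2)*(z + 3)*(z)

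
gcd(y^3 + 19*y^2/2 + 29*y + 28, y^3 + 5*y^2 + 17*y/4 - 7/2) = y^2 + 11*y/2 + 7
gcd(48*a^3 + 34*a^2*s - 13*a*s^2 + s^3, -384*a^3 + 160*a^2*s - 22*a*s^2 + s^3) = 48*a^2 - 14*a*s + s^2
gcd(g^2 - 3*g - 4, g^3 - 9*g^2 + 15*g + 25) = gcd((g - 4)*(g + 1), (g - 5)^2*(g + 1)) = g + 1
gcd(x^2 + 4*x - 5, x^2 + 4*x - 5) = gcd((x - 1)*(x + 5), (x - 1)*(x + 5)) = x^2 + 4*x - 5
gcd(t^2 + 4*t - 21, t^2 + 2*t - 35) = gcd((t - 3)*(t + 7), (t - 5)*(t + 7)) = t + 7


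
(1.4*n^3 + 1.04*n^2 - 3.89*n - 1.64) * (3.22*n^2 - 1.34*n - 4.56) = 4.508*n^5 + 1.4728*n^4 - 20.3034*n^3 - 4.8106*n^2 + 19.936*n + 7.4784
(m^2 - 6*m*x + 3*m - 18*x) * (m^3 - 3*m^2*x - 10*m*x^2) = m^5 - 9*m^4*x + 3*m^4 + 8*m^3*x^2 - 27*m^3*x + 60*m^2*x^3 + 24*m^2*x^2 + 180*m*x^3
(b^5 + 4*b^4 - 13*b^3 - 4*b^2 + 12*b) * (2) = 2*b^5 + 8*b^4 - 26*b^3 - 8*b^2 + 24*b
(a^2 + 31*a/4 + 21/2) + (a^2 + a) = 2*a^2 + 35*a/4 + 21/2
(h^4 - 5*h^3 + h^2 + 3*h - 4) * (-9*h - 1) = -9*h^5 + 44*h^4 - 4*h^3 - 28*h^2 + 33*h + 4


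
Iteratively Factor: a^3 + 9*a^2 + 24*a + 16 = (a + 1)*(a^2 + 8*a + 16) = (a + 1)*(a + 4)*(a + 4)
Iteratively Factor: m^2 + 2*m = (m)*(m + 2)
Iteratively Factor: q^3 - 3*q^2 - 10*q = (q - 5)*(q^2 + 2*q) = (q - 5)*(q + 2)*(q)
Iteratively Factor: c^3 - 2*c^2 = (c - 2)*(c^2) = c*(c - 2)*(c)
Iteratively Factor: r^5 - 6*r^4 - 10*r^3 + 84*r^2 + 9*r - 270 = (r - 3)*(r^4 - 3*r^3 - 19*r^2 + 27*r + 90) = (r - 5)*(r - 3)*(r^3 + 2*r^2 - 9*r - 18) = (r - 5)*(r - 3)^2*(r^2 + 5*r + 6) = (r - 5)*(r - 3)^2*(r + 3)*(r + 2)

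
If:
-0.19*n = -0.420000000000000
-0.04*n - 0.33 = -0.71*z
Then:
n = 2.21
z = 0.59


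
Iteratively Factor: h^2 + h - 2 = (h - 1)*(h + 2)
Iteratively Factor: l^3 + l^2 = (l)*(l^2 + l) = l*(l + 1)*(l)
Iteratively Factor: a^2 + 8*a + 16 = (a + 4)*(a + 4)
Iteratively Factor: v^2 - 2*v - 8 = (v + 2)*(v - 4)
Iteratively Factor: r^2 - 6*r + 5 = (r - 5)*(r - 1)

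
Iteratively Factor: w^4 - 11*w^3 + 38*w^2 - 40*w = (w - 2)*(w^3 - 9*w^2 + 20*w) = (w - 5)*(w - 2)*(w^2 - 4*w) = (w - 5)*(w - 4)*(w - 2)*(w)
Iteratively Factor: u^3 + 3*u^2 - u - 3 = (u + 3)*(u^2 - 1) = (u - 1)*(u + 3)*(u + 1)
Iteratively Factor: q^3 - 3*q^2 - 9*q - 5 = (q + 1)*(q^2 - 4*q - 5) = (q + 1)^2*(q - 5)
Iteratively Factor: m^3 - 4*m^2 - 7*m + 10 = (m - 1)*(m^2 - 3*m - 10) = (m - 1)*(m + 2)*(m - 5)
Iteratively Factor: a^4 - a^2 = (a)*(a^3 - a) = a*(a - 1)*(a^2 + a) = a^2*(a - 1)*(a + 1)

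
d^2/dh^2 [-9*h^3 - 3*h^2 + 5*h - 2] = -54*h - 6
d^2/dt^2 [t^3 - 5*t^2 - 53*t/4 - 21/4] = 6*t - 10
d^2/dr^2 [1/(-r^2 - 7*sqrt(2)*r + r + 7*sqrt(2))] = 2*(r^2 - r + 7*sqrt(2)*r - (2*r - 1 + 7*sqrt(2))^2 - 7*sqrt(2))/(r^2 - r + 7*sqrt(2)*r - 7*sqrt(2))^3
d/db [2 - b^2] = -2*b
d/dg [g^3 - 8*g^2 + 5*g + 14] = 3*g^2 - 16*g + 5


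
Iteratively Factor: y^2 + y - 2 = (y + 2)*(y - 1)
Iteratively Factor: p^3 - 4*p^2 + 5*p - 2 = (p - 1)*(p^2 - 3*p + 2) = (p - 1)^2*(p - 2)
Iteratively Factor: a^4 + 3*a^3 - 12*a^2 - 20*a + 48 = (a - 2)*(a^3 + 5*a^2 - 2*a - 24) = (a - 2)^2*(a^2 + 7*a + 12) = (a - 2)^2*(a + 4)*(a + 3)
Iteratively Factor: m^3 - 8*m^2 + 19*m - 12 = (m - 3)*(m^2 - 5*m + 4) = (m - 3)*(m - 1)*(m - 4)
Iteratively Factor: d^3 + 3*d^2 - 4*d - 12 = (d - 2)*(d^2 + 5*d + 6) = (d - 2)*(d + 2)*(d + 3)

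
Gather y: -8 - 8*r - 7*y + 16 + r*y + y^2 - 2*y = -8*r + y^2 + y*(r - 9) + 8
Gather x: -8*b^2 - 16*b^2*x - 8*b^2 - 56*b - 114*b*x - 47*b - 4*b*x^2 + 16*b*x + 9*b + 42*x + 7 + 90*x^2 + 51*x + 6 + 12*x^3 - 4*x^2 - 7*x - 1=-16*b^2 - 94*b + 12*x^3 + x^2*(86 - 4*b) + x*(-16*b^2 - 98*b + 86) + 12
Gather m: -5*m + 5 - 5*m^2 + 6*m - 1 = -5*m^2 + m + 4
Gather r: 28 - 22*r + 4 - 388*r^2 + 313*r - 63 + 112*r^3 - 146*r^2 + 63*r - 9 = 112*r^3 - 534*r^2 + 354*r - 40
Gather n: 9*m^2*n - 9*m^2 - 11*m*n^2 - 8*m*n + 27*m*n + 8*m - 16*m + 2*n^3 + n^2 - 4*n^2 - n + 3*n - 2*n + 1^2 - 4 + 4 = -9*m^2 - 8*m + 2*n^3 + n^2*(-11*m - 3) + n*(9*m^2 + 19*m) + 1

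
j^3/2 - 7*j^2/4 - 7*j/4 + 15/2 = (j/2 + 1)*(j - 3)*(j - 5/2)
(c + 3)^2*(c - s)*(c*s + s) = c^4*s - c^3*s^2 + 7*c^3*s - 7*c^2*s^2 + 15*c^2*s - 15*c*s^2 + 9*c*s - 9*s^2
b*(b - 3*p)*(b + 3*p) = b^3 - 9*b*p^2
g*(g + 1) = g^2 + g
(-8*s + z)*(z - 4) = -8*s*z + 32*s + z^2 - 4*z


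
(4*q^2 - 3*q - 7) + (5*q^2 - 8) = 9*q^2 - 3*q - 15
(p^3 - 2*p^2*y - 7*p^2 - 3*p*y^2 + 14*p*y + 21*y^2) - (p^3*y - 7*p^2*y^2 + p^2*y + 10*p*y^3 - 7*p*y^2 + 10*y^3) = -p^3*y + p^3 + 7*p^2*y^2 - 3*p^2*y - 7*p^2 - 10*p*y^3 + 4*p*y^2 + 14*p*y - 10*y^3 + 21*y^2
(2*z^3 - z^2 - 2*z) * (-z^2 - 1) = -2*z^5 + z^4 + z^2 + 2*z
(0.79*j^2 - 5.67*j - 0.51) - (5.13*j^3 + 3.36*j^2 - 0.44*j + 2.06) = -5.13*j^3 - 2.57*j^2 - 5.23*j - 2.57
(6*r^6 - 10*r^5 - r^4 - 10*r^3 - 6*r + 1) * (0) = 0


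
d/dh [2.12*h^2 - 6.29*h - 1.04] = 4.24*h - 6.29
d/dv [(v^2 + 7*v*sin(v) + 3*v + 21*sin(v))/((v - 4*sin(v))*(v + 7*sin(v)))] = (4*v*cos(v) - 4*sin(v) + 12*cos(v) - 3)/(v - 4*sin(v))^2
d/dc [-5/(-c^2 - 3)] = -10*c/(c^2 + 3)^2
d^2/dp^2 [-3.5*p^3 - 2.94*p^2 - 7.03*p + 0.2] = -21.0*p - 5.88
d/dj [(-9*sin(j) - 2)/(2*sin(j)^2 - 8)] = (9*sin(j)^2 + 4*sin(j) + 36)*cos(j)/(2*(sin(j) - 2)^2*(sin(j) + 2)^2)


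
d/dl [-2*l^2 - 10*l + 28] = -4*l - 10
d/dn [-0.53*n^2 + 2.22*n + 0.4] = 2.22 - 1.06*n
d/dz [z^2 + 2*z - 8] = 2*z + 2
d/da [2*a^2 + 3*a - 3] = 4*a + 3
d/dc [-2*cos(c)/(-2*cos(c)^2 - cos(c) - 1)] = 2*sin(c)*cos(2*c)/(cos(c) + cos(2*c) + 2)^2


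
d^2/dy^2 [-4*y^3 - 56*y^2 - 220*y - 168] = -24*y - 112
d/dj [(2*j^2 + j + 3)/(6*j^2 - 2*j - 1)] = 5*(-2*j^2 - 8*j + 1)/(36*j^4 - 24*j^3 - 8*j^2 + 4*j + 1)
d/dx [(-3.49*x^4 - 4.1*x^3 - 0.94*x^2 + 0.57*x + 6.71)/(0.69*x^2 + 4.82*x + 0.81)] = (-4.8162*x^5 - 53.2944*x^4 - 50.8316*x^3 - 14.8871*x^2 - 10.7826*x - 31.8805)/(0.4761*x^4 + 6.6516*x^3 + 24.3502*x^2 + 7.8084*x + 0.6561)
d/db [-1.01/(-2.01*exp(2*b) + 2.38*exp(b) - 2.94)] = (2.4038 - 4.0602*exp(b))*exp(b)/(2.01*exp(2*b) - 2.38*exp(b) + 2.94)^2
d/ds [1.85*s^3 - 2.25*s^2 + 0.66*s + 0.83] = 5.55*s^2 - 4.5*s + 0.66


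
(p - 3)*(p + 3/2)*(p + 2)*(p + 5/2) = p^4 + 3*p^3 - 25*p^2/4 - 111*p/4 - 45/2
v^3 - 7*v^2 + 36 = (v - 6)*(v - 3)*(v + 2)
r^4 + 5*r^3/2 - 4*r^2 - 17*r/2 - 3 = (r - 2)*(r + 1/2)*(r + 1)*(r + 3)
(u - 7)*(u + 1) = u^2 - 6*u - 7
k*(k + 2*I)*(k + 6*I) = k^3 + 8*I*k^2 - 12*k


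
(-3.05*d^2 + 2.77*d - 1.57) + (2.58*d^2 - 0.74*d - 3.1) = -0.47*d^2 + 2.03*d - 4.67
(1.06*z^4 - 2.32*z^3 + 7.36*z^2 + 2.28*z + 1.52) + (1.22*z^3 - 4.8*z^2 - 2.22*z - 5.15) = 1.06*z^4 - 1.1*z^3 + 2.56*z^2 + 0.0599999999999996*z - 3.63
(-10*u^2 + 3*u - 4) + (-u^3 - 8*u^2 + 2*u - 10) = -u^3 - 18*u^2 + 5*u - 14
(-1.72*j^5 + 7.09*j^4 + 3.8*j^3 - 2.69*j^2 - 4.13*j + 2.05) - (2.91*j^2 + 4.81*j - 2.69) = -1.72*j^5 + 7.09*j^4 + 3.8*j^3 - 5.6*j^2 - 8.94*j + 4.74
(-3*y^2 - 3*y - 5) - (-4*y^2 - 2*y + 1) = y^2 - y - 6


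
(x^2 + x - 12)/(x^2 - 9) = (x + 4)/(x + 3)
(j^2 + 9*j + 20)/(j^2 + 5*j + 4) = (j + 5)/(j + 1)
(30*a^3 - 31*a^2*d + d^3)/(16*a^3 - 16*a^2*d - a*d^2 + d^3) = (30*a^2 - a*d - d^2)/(16*a^2 - d^2)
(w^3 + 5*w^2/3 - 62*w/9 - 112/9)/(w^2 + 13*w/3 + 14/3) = w - 8/3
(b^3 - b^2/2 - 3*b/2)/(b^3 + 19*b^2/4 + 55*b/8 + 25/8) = 4*b*(2*b - 3)/(8*b^2 + 30*b + 25)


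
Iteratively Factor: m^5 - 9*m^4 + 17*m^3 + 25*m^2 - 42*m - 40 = (m - 2)*(m^4 - 7*m^3 + 3*m^2 + 31*m + 20) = (m - 5)*(m - 2)*(m^3 - 2*m^2 - 7*m - 4) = (m - 5)*(m - 4)*(m - 2)*(m^2 + 2*m + 1) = (m - 5)*(m - 4)*(m - 2)*(m + 1)*(m + 1)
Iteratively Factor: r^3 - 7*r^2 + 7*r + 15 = (r - 5)*(r^2 - 2*r - 3) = (r - 5)*(r - 3)*(r + 1)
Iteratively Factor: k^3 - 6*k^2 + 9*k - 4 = (k - 1)*(k^2 - 5*k + 4) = (k - 4)*(k - 1)*(k - 1)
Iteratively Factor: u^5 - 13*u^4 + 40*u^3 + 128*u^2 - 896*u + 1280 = (u - 4)*(u^4 - 9*u^3 + 4*u^2 + 144*u - 320) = (u - 4)^2*(u^3 - 5*u^2 - 16*u + 80) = (u - 5)*(u - 4)^2*(u^2 - 16) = (u - 5)*(u - 4)^3*(u + 4)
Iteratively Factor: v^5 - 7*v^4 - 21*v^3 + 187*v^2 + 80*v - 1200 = (v - 5)*(v^4 - 2*v^3 - 31*v^2 + 32*v + 240) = (v - 5)*(v + 3)*(v^3 - 5*v^2 - 16*v + 80) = (v - 5)^2*(v + 3)*(v^2 - 16) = (v - 5)^2*(v + 3)*(v + 4)*(v - 4)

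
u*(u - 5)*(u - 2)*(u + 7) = u^4 - 39*u^2 + 70*u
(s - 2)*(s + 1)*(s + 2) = s^3 + s^2 - 4*s - 4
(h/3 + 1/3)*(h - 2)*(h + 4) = h^3/3 + h^2 - 2*h - 8/3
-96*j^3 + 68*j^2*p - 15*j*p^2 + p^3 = (-8*j + p)*(-4*j + p)*(-3*j + p)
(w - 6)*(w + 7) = w^2 + w - 42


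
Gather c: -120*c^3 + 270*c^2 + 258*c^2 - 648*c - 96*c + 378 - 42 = -120*c^3 + 528*c^2 - 744*c + 336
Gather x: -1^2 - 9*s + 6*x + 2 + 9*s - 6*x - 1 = 0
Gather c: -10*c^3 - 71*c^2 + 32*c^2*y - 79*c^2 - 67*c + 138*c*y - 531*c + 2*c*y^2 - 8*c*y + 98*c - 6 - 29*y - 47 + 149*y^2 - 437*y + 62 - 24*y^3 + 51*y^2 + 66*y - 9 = -10*c^3 + c^2*(32*y - 150) + c*(2*y^2 + 130*y - 500) - 24*y^3 + 200*y^2 - 400*y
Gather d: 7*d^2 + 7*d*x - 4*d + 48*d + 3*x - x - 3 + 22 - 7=7*d^2 + d*(7*x + 44) + 2*x + 12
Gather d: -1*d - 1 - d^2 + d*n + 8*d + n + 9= -d^2 + d*(n + 7) + n + 8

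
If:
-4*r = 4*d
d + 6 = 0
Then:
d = -6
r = 6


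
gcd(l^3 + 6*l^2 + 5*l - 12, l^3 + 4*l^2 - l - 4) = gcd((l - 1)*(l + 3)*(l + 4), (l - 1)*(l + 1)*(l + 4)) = l^2 + 3*l - 4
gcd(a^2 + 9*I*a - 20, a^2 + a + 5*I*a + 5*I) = a + 5*I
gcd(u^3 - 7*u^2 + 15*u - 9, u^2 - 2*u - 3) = u - 3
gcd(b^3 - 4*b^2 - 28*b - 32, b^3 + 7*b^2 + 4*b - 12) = b + 2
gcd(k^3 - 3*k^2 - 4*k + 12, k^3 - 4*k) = k^2 - 4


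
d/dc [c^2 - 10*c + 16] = 2*c - 10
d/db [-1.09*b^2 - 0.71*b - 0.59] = -2.18*b - 0.71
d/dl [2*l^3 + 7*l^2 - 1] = 2*l*(3*l + 7)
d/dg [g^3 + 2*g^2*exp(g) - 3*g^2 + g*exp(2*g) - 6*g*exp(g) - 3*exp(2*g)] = 2*g^2*exp(g) + 3*g^2 + 2*g*exp(2*g) - 2*g*exp(g) - 6*g - 5*exp(2*g) - 6*exp(g)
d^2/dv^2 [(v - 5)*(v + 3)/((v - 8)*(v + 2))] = 2*(4*v^3 + 3*v^2 + 174*v - 332)/(v^6 - 18*v^5 + 60*v^4 + 360*v^3 - 960*v^2 - 4608*v - 4096)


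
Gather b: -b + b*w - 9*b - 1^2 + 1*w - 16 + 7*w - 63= b*(w - 10) + 8*w - 80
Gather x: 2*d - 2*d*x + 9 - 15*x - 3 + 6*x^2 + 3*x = 2*d + 6*x^2 + x*(-2*d - 12) + 6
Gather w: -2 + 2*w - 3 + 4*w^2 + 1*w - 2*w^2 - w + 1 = 2*w^2 + 2*w - 4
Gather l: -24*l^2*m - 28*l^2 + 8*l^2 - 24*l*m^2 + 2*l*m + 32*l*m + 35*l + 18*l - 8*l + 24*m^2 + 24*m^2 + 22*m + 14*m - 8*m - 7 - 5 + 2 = l^2*(-24*m - 20) + l*(-24*m^2 + 34*m + 45) + 48*m^2 + 28*m - 10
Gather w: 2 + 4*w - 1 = 4*w + 1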